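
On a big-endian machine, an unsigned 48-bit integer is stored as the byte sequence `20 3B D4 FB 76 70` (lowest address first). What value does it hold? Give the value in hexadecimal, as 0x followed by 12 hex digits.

0x203BD4FB7670

Big-endian stores the most-significant byte at the lowest address.
The bytes are already most-significant first: 0x203BD4FB7670.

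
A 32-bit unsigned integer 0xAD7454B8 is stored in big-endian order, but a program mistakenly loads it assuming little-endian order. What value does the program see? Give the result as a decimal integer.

3092542637

Stored big-endian, the bytes at ascending addresses are AD 74 54 B8.
Read back as little-endian, the first byte is least significant, giving 0xB85474AD.
0xB85474AD = 3092542637.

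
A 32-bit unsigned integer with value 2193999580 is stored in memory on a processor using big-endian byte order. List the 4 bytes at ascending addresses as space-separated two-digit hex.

82 C5 C6 DC

2193999580 in hexadecimal, padded to 32 bits, is 0x82C5C6DC.
Split into bytes (most-significant first): 82 C5 C6 DC.
Big-endian: lowest address holds the most-significant byte.
So the memory order matches the most-significant-first order: 82 C5 C6 DC.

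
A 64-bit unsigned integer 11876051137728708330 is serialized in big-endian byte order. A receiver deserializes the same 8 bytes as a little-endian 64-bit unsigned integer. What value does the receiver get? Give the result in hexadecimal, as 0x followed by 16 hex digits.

0xEA7EB1769635D0A4

11876051137728708330 in 64-bit hexadecimal is 0xA4D0359676B17EEA.
Stored big-endian, the bytes at ascending addresses are A4 D0 35 96 76 B1 7E EA.
Read back as little-endian, the first byte is least significant, giving 0xEA7EB1769635D0A4.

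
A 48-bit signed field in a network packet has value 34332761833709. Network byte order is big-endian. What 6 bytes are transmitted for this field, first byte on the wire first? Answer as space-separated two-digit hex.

1F 39 B8 12 C0 ED

34332761833709 in hexadecimal, padded to 48 bits, is 0x1F39B812C0ED.
Split into bytes (most-significant first): 1F 39 B8 12 C0 ED.
Big-endian: lowest address holds the most-significant byte.
So the memory order matches the most-significant-first order: 1F 39 B8 12 C0 ED.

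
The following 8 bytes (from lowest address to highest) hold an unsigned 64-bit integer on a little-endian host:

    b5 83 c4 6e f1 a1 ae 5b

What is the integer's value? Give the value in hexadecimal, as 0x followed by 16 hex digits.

0x5BAEA1F16EC483B5

Little-endian stores the least-significant byte at the lowest address.
Reassemble most-significant byte first: 5B AE A1 F1 6E C4 83 B5 → 0x5BAEA1F16EC483B5.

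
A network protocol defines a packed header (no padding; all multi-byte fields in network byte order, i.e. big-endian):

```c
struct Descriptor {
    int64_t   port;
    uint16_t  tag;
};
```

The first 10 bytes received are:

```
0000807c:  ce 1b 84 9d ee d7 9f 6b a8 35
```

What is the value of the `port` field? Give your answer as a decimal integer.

-3595134063673368725

`port` is the first field, at byte offset 0, occupying 8 bytes.
Bytes at offsets 0..7: CE 1B 84 9D EE D7 9F 6B.
Big-endian: lowest address holds the most-significant byte.
The bytes are already most-significant first: 0xCE1B849DEED79F6B.
Top bit is set, so as a signed 64-bit value this is 0xCE1B849DEED79F6B − 2^64 = -3595134063673368725.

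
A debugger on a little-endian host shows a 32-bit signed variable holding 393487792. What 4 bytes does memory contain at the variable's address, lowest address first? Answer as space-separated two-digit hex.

B0 25 74 17

393487792 in hexadecimal, padded to 32 bits, is 0x177425B0.
Split into bytes (most-significant first): 17 74 25 B0.
Little-endian stores the least-significant byte at the lowest address.
So at ascending addresses the bytes are B0 25 74 17.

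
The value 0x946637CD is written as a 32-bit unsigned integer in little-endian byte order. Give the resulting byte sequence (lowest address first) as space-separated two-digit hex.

CD 37 66 94

Split into bytes (most-significant first): 94 66 37 CD.
Little-endian stores the least-significant byte at the lowest address.
So at ascending addresses the bytes are CD 37 66 94.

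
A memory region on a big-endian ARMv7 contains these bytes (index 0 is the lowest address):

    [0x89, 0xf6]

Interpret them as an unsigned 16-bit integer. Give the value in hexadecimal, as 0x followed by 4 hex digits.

In big-endian order the high byte comes first in memory.
The bytes are already most-significant first: 0x89F6.

0x89F6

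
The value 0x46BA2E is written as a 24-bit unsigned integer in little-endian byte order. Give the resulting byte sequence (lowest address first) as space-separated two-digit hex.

2E BA 46

Split into bytes (most-significant first): 46 BA 2E.
Little-endian: lowest address holds the least-significant byte.
So at ascending addresses the bytes are 2E BA 46.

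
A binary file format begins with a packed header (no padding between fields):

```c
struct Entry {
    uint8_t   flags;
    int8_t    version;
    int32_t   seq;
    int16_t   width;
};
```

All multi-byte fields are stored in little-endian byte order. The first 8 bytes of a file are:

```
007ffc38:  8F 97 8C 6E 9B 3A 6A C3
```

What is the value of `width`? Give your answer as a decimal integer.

`width` follows `flags` (1 B), `version` (1 B), `seq` (4 B), so it starts at offset 1 + 1 + 4 = 6 and occupies 2 bytes.
Bytes at offsets 6..7: 6A C3.
Little-endian stores the least-significant byte at the lowest address.
Reassemble most-significant byte first: C3 6A → 0xC36A.
Top bit is set, so as a signed 16-bit value this is 0xC36A − 2^16 = -15510.

-15510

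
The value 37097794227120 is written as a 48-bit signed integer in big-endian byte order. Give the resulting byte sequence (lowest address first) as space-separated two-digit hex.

37097794227120 in hexadecimal, padded to 48 bits, is 0x21BD80D8CBB0.
Split into bytes (most-significant first): 21 BD 80 D8 CB B0.
Big-endian: lowest address holds the most-significant byte.
So the memory order matches the most-significant-first order: 21 BD 80 D8 CB B0.

21 BD 80 D8 CB B0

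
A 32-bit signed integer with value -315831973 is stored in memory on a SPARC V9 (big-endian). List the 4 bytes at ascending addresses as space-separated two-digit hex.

Two's complement of -315831973 in 32 bits: 315831973 = 0x12D336A5; invert → 0xED2CC95A; add 1 → 0xED2CC95B.
Split into bytes (most-significant first): ED 2C C9 5B.
Big-endian stores the most-significant byte at the lowest address.
So the memory order matches the most-significant-first order: ED 2C C9 5B.

ED 2C C9 5B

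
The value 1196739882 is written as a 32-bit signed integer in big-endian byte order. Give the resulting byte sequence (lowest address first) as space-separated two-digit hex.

47 54 CD 2A

1196739882 in hexadecimal, padded to 32 bits, is 0x4754CD2A.
Split into bytes (most-significant first): 47 54 CD 2A.
In big-endian order the high byte comes first in memory.
So the memory order matches the most-significant-first order: 47 54 CD 2A.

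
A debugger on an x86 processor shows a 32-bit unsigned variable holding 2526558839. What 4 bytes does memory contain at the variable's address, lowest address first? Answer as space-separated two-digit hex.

2526558839 in hexadecimal, padded to 32 bits, is 0x96983A77.
Split into bytes (most-significant first): 96 98 3A 77.
Little-endian stores the least-significant byte at the lowest address.
So at ascending addresses the bytes are 77 3A 98 96.

77 3A 98 96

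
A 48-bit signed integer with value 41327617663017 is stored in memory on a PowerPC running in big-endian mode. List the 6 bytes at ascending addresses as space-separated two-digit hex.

41327617663017 in hexadecimal, padded to 48 bits, is 0x259655F86029.
Split into bytes (most-significant first): 25 96 55 F8 60 29.
Big-endian: lowest address holds the most-significant byte.
So the memory order matches the most-significant-first order: 25 96 55 F8 60 29.

25 96 55 F8 60 29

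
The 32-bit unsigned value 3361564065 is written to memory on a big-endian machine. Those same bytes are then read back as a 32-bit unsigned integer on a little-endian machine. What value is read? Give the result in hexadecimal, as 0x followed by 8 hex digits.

3361564065 in 32-bit hexadecimal is 0xC85D65A1.
Stored big-endian, the bytes at ascending addresses are C8 5D 65 A1.
Read back as little-endian, the first byte is least significant, giving 0xA1655DC8.

0xA1655DC8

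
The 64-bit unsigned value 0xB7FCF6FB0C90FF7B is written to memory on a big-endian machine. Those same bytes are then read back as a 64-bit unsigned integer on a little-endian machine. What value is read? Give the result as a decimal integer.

Stored big-endian, the bytes at ascending addresses are B7 FC F6 FB 0C 90 FF 7B.
Read back as little-endian, the first byte is least significant, giving 0x7BFF900CFBF6FCB7.
0x7BFF900CFBF6FCB7 = 8935018571167628471.

8935018571167628471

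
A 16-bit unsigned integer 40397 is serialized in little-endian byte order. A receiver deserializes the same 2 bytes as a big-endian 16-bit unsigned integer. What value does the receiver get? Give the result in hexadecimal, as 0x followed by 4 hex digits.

0xCD9D

40397 in 16-bit hexadecimal is 0x9DCD.
Stored little-endian, the bytes at ascending addresses are CD 9D.
Read back as big-endian, the last byte is least significant, giving 0xCD9D.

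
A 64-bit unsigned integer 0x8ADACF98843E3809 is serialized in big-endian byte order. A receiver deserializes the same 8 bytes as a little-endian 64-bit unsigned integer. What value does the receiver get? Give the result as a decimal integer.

Stored big-endian, the bytes at ascending addresses are 8A DA CF 98 84 3E 38 09.
Read back as little-endian, the first byte is least significant, giving 0x09383E8498CFDA8A.
0x09383E8498CFDA8A = 664349684257512074.

664349684257512074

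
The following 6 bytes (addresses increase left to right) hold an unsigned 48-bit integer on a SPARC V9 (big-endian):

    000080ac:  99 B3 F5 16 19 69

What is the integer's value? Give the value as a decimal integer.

168998190061929

In big-endian order the high byte comes first in memory.
The bytes are already most-significant first: 0x99B3F5161969.
0x99B3F5161969 = 168998190061929.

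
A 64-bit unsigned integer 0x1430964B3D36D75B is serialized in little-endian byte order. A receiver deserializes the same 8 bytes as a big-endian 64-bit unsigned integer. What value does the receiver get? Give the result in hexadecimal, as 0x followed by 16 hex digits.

Stored little-endian, the bytes at ascending addresses are 5B D7 36 3D 4B 96 30 14.
Read back as big-endian, the last byte is least significant, giving 0x5BD7363D4B963014.

0x5BD7363D4B963014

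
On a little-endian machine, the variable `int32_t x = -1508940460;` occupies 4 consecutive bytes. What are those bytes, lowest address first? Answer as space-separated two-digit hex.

Two's complement of -1508940460 in 32 bits: 1508940460 = 0x59F09AAC; invert → 0xA60F6553; add 1 → 0xA60F6554.
Split into bytes (most-significant first): A6 0F 65 54.
Little-endian stores the least-significant byte at the lowest address.
So at ascending addresses the bytes are 54 65 0F A6.

54 65 0F A6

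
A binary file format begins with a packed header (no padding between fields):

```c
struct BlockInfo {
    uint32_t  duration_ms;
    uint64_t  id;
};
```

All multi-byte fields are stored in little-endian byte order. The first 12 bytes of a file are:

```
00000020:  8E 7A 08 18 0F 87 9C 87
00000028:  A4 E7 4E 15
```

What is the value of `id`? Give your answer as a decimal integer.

1535419216815752975

`id` follows `duration_ms` (4 bytes), so it starts at byte offset 4 and occupies 8 bytes.
Bytes at offsets 4..11: 0F 87 9C 87 A4 E7 4E 15.
Little-endian stores the least-significant byte at the lowest address.
Reassemble most-significant byte first: 15 4E E7 A4 87 9C 87 0F → 0x154EE7A4879C870F.
0x154EE7A4879C870F = 1535419216815752975.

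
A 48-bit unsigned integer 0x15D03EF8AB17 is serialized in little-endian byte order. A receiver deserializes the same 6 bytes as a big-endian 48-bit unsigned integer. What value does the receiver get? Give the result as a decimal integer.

26027371712533

Stored little-endian, the bytes at ascending addresses are 17 AB F8 3E D0 15.
Read back as big-endian, the last byte is least significant, giving 0x17ABF83ED015.
0x17ABF83ED015 = 26027371712533.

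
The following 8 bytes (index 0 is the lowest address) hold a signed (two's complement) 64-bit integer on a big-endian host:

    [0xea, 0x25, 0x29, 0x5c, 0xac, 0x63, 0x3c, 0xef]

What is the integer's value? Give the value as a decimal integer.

Big-endian: lowest address holds the most-significant byte.
The bytes are already most-significant first: 0xEA25295CAC633CEF.
Top bit is set, so as a signed 64-bit value this is 0xEA25295CAC633CEF − 2^64 = -1574807016690205457.

-1574807016690205457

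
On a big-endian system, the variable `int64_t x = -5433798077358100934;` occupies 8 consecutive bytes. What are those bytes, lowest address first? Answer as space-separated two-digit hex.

B4 97 45 70 29 DE AE 3A

Two's complement of -5433798077358100934 in 64 bits: 5433798077358100934 = 0x4B68BA8FD62151C6; invert → 0xB497457029DEAE39; add 1 → 0xB497457029DEAE3A.
Split into bytes (most-significant first): B4 97 45 70 29 DE AE 3A.
In big-endian order the high byte comes first in memory.
So the memory order matches the most-significant-first order: B4 97 45 70 29 DE AE 3A.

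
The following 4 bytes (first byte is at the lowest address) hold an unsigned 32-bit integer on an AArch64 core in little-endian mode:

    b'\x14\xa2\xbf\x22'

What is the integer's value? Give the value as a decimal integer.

582984212

Little-endian: lowest address holds the least-significant byte.
Reassemble most-significant byte first: 22 BF A2 14 → 0x22BFA214.
0x22BFA214 = 582984212.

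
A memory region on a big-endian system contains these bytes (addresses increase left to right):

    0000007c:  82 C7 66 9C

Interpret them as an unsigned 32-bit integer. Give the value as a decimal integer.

Big-endian stores the most-significant byte at the lowest address.
The bytes are already most-significant first: 0x82C7669C.
0x82C7669C = 2194106012.

2194106012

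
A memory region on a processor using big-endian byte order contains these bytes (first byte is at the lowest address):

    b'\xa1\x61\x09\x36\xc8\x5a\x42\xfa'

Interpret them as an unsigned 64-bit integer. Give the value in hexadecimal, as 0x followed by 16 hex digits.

Big-endian: lowest address holds the most-significant byte.
The bytes are already most-significant first: 0xA1610936C85A42FA.

0xA1610936C85A42FA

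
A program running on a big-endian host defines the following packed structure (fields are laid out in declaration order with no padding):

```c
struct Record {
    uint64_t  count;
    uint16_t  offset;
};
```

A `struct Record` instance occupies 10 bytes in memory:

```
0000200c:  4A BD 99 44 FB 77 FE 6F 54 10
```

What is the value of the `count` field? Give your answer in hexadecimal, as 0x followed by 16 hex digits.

`count` is the first field, at byte offset 0, occupying 8 bytes.
Bytes at offsets 0..7: 4A BD 99 44 FB 77 FE 6F.
Big-endian: lowest address holds the most-significant byte.
The bytes are already most-significant first: 0x4ABD9944FB77FE6F.

0x4ABD9944FB77FE6F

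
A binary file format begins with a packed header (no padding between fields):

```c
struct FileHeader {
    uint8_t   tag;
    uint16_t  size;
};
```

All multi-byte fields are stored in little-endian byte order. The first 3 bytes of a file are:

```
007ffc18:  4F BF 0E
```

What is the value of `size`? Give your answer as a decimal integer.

3775

`size` follows `tag` (1 byte), so it starts at byte offset 1 and occupies 2 bytes.
Bytes at offsets 1..2: BF 0E.
Little-endian stores the least-significant byte at the lowest address.
Reassemble most-significant byte first: 0E BF → 0x0EBF.
0x0EBF = 3775.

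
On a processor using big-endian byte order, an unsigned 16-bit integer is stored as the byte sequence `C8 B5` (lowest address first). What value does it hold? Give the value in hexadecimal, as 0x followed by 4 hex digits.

0xC8B5

Big-endian stores the most-significant byte at the lowest address.
The bytes are already most-significant first: 0xC8B5.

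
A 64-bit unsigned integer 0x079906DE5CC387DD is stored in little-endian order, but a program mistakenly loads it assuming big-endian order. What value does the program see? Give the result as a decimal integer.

15962942207867394311

Stored little-endian, the bytes at ascending addresses are DD 87 C3 5C DE 06 99 07.
Read back as big-endian, the last byte is least significant, giving 0xDD87C35CDE069907.
0xDD87C35CDE069907 = 15962942207867394311.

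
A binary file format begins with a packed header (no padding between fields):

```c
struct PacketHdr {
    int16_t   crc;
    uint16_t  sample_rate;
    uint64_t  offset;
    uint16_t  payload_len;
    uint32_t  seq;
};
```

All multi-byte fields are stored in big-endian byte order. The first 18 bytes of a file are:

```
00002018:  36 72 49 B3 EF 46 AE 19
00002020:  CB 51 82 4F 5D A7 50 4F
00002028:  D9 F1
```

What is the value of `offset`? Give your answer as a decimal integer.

17241659649243054671

`offset` follows `crc` (2 B), `sample_rate` (2 B), so it starts at offset 2 + 2 = 4 and occupies 8 bytes.
Bytes at offsets 4..11: EF 46 AE 19 CB 51 82 4F.
Big-endian: lowest address holds the most-significant byte.
The bytes are already most-significant first: 0xEF46AE19CB51824F.
0xEF46AE19CB51824F = 17241659649243054671.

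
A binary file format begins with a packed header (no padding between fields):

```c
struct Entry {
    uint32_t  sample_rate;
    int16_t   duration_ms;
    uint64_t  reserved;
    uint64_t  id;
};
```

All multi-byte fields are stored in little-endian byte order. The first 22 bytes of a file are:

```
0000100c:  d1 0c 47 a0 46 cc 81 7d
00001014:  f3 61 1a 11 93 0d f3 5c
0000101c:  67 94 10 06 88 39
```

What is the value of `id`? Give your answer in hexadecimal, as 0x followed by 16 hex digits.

0x3988061094675CF3

`id` follows `sample_rate` (4 B), `duration_ms` (2 B), `reserved` (8 B), so it starts at offset 4 + 2 + 8 = 14 and occupies 8 bytes.
Bytes at offsets 14..21: F3 5C 67 94 10 06 88 39.
Little-endian stores the least-significant byte at the lowest address.
Reassemble most-significant byte first: 39 88 06 10 94 67 5C F3 → 0x3988061094675CF3.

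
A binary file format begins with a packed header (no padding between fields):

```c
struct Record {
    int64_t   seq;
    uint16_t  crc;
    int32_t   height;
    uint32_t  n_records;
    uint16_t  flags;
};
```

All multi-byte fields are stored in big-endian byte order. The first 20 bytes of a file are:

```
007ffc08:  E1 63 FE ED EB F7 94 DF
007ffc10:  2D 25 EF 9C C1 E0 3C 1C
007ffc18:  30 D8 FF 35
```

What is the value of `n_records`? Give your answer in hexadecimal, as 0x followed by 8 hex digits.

0x3C1C30D8

`n_records` follows `seq` (8 B), `crc` (2 B), `height` (4 B), so it starts at offset 8 + 2 + 4 = 14 and occupies 4 bytes.
Bytes at offsets 14..17: 3C 1C 30 D8.
Big-endian stores the most-significant byte at the lowest address.
The bytes are already most-significant first: 0x3C1C30D8.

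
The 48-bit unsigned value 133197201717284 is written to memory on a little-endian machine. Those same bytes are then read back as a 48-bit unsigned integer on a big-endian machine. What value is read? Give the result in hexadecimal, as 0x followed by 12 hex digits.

133197201717284 in 48-bit hexadecimal is 0x792463E4B824.
Stored little-endian, the bytes at ascending addresses are 24 B8 E4 63 24 79.
Read back as big-endian, the last byte is least significant, giving 0x24B8E4632479.

0x24B8E4632479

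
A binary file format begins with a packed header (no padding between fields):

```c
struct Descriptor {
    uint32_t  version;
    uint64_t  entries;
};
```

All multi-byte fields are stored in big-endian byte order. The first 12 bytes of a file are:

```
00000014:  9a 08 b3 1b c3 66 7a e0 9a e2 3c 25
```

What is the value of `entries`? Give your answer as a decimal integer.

`entries` follows `version` (4 bytes), so it starts at byte offset 4 and occupies 8 bytes.
Bytes at offsets 4..11: C3 66 7A E0 9A E2 3C 25.
Big-endian: lowest address holds the most-significant byte.
The bytes are already most-significant first: 0xC3667AE09AE23C25.
0xC3667AE09AE23C25 = 14080076390110215205.

14080076390110215205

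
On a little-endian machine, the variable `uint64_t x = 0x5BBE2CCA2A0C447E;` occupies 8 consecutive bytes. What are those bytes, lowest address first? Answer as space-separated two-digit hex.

7E 44 0C 2A CA 2C BE 5B

Split into bytes (most-significant first): 5B BE 2C CA 2A 0C 44 7E.
Little-endian: lowest address holds the least-significant byte.
So at ascending addresses the bytes are 7E 44 0C 2A CA 2C BE 5B.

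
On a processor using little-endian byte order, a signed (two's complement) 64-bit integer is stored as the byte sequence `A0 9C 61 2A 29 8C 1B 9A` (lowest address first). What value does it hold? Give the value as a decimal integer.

-7342120659064873824

In little-endian order the low byte comes first in memory.
Reassemble most-significant byte first: 9A 1B 8C 29 2A 61 9C A0 → 0x9A1B8C292A619CA0.
Top bit is set, so as a signed 64-bit value this is 0x9A1B8C292A619CA0 − 2^64 = -7342120659064873824.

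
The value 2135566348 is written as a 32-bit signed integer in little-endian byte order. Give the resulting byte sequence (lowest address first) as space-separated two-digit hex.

0C 28 4A 7F

2135566348 in hexadecimal, padded to 32 bits, is 0x7F4A280C.
Split into bytes (most-significant first): 7F 4A 28 0C.
Little-endian: lowest address holds the least-significant byte.
So at ascending addresses the bytes are 0C 28 4A 7F.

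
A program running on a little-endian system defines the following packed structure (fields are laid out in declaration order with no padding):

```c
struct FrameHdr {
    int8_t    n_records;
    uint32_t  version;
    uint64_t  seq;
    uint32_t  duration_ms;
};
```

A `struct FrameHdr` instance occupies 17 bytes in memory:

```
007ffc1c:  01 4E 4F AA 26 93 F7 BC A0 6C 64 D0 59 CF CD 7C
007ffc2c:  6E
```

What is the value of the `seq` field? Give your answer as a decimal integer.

`seq` follows `n_records` (1 B), `version` (4 B), so it starts at offset 1 + 4 = 5 and occupies 8 bytes.
Bytes at offsets 5..12: 93 F7 BC A0 6C 64 D0 59.
In little-endian order the low byte comes first in memory.
Reassemble most-significant byte first: 59 D0 64 6C A0 BC F7 93 → 0x59D0646CA0BCF793.
0x59D0646CA0BCF793 = 6471783082247387027.

6471783082247387027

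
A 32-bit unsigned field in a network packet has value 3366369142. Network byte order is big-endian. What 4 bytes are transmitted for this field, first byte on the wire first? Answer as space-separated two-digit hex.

C8 A6 B7 76

3366369142 in hexadecimal, padded to 32 bits, is 0xC8A6B776.
Split into bytes (most-significant first): C8 A6 B7 76.
In big-endian order the high byte comes first in memory.
So the memory order matches the most-significant-first order: C8 A6 B7 76.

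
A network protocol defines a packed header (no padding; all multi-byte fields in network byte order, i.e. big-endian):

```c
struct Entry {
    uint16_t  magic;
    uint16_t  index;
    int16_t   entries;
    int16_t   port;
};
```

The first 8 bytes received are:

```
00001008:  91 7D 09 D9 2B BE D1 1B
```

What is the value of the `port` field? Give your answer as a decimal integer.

`port` follows `magic` (2 B), `index` (2 B), `entries` (2 B), so it starts at offset 2 + 2 + 2 = 6 and occupies 2 bytes.
Bytes at offsets 6..7: D1 1B.
In big-endian order the high byte comes first in memory.
The bytes are already most-significant first: 0xD11B.
Top bit is set, so as a signed 16-bit value this is 0xD11B − 2^16 = -12005.

-12005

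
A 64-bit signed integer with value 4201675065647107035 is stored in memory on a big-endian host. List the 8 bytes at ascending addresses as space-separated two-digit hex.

4201675065647107035 in hexadecimal, padded to 64 bits, is 0x3A4F5935F5830BDB.
Split into bytes (most-significant first): 3A 4F 59 35 F5 83 0B DB.
Big-endian: lowest address holds the most-significant byte.
So the memory order matches the most-significant-first order: 3A 4F 59 35 F5 83 0B DB.

3A 4F 59 35 F5 83 0B DB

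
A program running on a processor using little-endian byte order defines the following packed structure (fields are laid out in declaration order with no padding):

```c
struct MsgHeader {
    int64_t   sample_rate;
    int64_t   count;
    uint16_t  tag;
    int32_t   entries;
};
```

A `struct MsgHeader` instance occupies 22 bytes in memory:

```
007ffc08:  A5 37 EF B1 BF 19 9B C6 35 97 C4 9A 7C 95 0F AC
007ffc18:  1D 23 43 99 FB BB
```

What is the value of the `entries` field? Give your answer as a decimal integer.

-1141139133

`entries` follows `sample_rate` (8 B), `count` (8 B), `tag` (2 B), so it starts at offset 8 + 8 + 2 = 18 and occupies 4 bytes.
Bytes at offsets 18..21: 43 99 FB BB.
Little-endian stores the least-significant byte at the lowest address.
Reassemble most-significant byte first: BB FB 99 43 → 0xBBFB9943.
Top bit is set, so as a signed 32-bit value this is 0xBBFB9943 − 2^32 = -1141139133.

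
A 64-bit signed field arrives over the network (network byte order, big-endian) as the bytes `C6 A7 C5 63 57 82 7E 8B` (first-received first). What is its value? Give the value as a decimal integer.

Big-endian stores the most-significant byte at the lowest address.
The bytes are already most-significant first: 0xC6A7C56357827E8B.
Top bit is set, so as a signed 64-bit value this is 0xC6A7C56357827E8B − 2^64 = -4132117102628536693.

-4132117102628536693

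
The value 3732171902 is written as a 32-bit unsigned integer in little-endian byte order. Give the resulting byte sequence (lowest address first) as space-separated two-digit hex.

3732171902 in hexadecimal, padded to 32 bits, is 0xDE746C7E.
Split into bytes (most-significant first): DE 74 6C 7E.
Little-endian stores the least-significant byte at the lowest address.
So at ascending addresses the bytes are 7E 6C 74 DE.

7E 6C 74 DE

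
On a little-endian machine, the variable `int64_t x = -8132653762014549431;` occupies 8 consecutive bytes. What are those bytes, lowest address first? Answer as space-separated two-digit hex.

Two's complement of -8132653762014549431 in 64 bits: 8132653762014549431 = 0x70DCFD82061F15B7; invert → 0x8F23027DF9E0EA48; add 1 → 0x8F23027DF9E0EA49.
Split into bytes (most-significant first): 8F 23 02 7D F9 E0 EA 49.
Little-endian stores the least-significant byte at the lowest address.
So at ascending addresses the bytes are 49 EA E0 F9 7D 02 23 8F.

49 EA E0 F9 7D 02 23 8F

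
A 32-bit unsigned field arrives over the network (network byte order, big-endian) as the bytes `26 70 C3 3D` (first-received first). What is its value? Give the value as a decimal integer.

In big-endian order the high byte comes first in memory.
The bytes are already most-significant first: 0x2670C33D.
0x2670C33D = 644924221.

644924221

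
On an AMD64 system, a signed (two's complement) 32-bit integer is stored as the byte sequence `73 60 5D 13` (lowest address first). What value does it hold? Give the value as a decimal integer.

324886643

In little-endian order the low byte comes first in memory.
Reassemble most-significant byte first: 13 5D 60 73 → 0x135D6073.
0x135D6073 = 324886643.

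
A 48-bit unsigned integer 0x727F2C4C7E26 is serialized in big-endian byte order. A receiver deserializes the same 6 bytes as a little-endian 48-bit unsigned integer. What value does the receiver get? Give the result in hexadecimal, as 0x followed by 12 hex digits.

Stored big-endian, the bytes at ascending addresses are 72 7F 2C 4C 7E 26.
Read back as little-endian, the first byte is least significant, giving 0x267E4C2C7F72.

0x267E4C2C7F72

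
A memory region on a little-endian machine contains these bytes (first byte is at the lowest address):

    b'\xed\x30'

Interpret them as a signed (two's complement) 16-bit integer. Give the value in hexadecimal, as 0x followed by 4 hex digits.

0x30ED

In little-endian order the low byte comes first in memory.
Reassemble most-significant byte first: 30 ED → 0x30ED.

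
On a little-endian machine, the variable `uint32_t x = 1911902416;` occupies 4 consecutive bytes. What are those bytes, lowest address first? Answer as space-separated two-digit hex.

D0 50 F5 71

1911902416 in hexadecimal, padded to 32 bits, is 0x71F550D0.
Split into bytes (most-significant first): 71 F5 50 D0.
Little-endian stores the least-significant byte at the lowest address.
So at ascending addresses the bytes are D0 50 F5 71.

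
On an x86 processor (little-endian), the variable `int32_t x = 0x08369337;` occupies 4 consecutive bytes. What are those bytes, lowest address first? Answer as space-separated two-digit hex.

37 93 36 08

Split into bytes (most-significant first): 08 36 93 37.
In little-endian order the low byte comes first in memory.
So at ascending addresses the bytes are 37 93 36 08.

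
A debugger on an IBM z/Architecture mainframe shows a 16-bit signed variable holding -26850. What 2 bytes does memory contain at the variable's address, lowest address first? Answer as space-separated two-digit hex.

97 1E

Two's complement of -26850 in 16 bits: 26850 = 0x68E2; invert → 0x971D; add 1 → 0x971E.
Split into bytes (most-significant first): 97 1E.
Big-endian stores the most-significant byte at the lowest address.
So the memory order matches the most-significant-first order: 97 1E.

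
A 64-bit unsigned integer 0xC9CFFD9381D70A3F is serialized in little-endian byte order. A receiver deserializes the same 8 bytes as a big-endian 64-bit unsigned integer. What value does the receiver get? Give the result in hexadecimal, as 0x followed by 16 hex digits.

Stored little-endian, the bytes at ascending addresses are 3F 0A D7 81 93 FD CF C9.
Read back as big-endian, the last byte is least significant, giving 0x3F0AD78193FDCFC9.

0x3F0AD78193FDCFC9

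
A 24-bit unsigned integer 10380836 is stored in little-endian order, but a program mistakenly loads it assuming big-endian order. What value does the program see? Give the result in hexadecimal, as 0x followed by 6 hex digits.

10380836 in 24-bit hexadecimal is 0x9E6624.
Stored little-endian, the bytes at ascending addresses are 24 66 9E.
Read back as big-endian, the last byte is least significant, giving 0x24669E.

0x24669E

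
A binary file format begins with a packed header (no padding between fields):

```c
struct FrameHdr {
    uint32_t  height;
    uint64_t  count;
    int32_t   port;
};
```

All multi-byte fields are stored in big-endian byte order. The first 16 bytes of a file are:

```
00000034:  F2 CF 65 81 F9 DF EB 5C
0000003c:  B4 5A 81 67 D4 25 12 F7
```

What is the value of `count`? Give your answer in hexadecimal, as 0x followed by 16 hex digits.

0xF9DFEB5CB45A8167

`count` follows `height` (4 bytes), so it starts at byte offset 4 and occupies 8 bytes.
Bytes at offsets 4..11: F9 DF EB 5C B4 5A 81 67.
Big-endian stores the most-significant byte at the lowest address.
The bytes are already most-significant first: 0xF9DFEB5CB45A8167.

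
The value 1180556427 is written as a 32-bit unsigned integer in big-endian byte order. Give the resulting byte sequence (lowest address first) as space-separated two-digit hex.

1180556427 in hexadecimal, padded to 32 bits, is 0x465DDC8B.
Split into bytes (most-significant first): 46 5D DC 8B.
Big-endian stores the most-significant byte at the lowest address.
So the memory order matches the most-significant-first order: 46 5D DC 8B.

46 5D DC 8B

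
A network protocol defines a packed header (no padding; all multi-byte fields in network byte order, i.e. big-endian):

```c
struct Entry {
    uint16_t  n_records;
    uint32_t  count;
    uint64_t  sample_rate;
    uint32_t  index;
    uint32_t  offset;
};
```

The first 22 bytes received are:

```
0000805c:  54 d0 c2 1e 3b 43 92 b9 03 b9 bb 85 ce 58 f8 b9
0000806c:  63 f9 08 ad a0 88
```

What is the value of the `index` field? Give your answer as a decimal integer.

`index` follows `n_records` (2 B), `count` (4 B), `sample_rate` (8 B), so it starts at offset 2 + 4 + 8 = 14 and occupies 4 bytes.
Bytes at offsets 14..17: F8 B9 63 F9.
Big-endian stores the most-significant byte at the lowest address.
The bytes are already most-significant first: 0xF8B963F9.
0xF8B963F9 = 4172899321.

4172899321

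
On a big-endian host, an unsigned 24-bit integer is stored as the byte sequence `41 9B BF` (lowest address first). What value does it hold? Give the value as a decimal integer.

4299711

In big-endian order the high byte comes first in memory.
The bytes are already most-significant first: 0x419BBF.
0x419BBF = 4299711.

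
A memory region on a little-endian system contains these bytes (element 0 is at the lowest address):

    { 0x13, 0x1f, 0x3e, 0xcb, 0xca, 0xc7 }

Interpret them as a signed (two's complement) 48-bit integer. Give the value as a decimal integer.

-61801169543405

In little-endian order the low byte comes first in memory.
Reassemble most-significant byte first: C7 CA CB 3E 1F 13 → 0xC7CACB3E1F13.
Top bit is set, so as a signed 48-bit value this is 0xC7CACB3E1F13 − 2^48 = -61801169543405.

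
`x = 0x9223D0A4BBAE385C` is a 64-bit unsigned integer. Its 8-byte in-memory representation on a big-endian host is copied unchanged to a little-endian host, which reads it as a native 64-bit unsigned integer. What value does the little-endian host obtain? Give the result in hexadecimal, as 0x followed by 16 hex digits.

0x5C38AEBBA4D02392

Stored big-endian, the bytes at ascending addresses are 92 23 D0 A4 BB AE 38 5C.
Read back as little-endian, the first byte is least significant, giving 0x5C38AEBBA4D02392.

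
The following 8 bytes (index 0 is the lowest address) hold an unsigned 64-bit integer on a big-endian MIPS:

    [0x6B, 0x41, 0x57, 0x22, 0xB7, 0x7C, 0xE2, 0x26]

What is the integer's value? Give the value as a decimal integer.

7728554242163401254

Big-endian stores the most-significant byte at the lowest address.
The bytes are already most-significant first: 0x6B415722B77CE226.
0x6B415722B77CE226 = 7728554242163401254.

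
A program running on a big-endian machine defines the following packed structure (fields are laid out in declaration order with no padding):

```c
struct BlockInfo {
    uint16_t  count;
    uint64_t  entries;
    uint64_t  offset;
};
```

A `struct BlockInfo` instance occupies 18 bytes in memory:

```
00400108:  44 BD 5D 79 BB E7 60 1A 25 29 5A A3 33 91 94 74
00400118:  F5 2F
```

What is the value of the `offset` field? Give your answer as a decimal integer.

`offset` follows `count` (2 B), `entries` (8 B), so it starts at offset 2 + 8 = 10 and occupies 8 bytes.
Bytes at offsets 10..17: 5A A3 33 91 94 74 F5 2F.
Big-endian: lowest address holds the most-significant byte.
The bytes are already most-significant first: 0x5AA333919474F52F.
0x5AA333919474F52F = 6531120584971318575.

6531120584971318575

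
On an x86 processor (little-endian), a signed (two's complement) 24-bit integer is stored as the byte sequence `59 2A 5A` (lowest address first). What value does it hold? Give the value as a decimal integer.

5909081

In little-endian order the low byte comes first in memory.
Reassemble most-significant byte first: 5A 2A 59 → 0x5A2A59.
0x5A2A59 = 5909081.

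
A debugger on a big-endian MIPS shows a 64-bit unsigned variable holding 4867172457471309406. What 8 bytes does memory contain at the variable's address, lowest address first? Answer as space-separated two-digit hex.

43 8B AB 90 0C 24 76 5E

4867172457471309406 in hexadecimal, padded to 64 bits, is 0x438BAB900C24765E.
Split into bytes (most-significant first): 43 8B AB 90 0C 24 76 5E.
Big-endian stores the most-significant byte at the lowest address.
So the memory order matches the most-significant-first order: 43 8B AB 90 0C 24 76 5E.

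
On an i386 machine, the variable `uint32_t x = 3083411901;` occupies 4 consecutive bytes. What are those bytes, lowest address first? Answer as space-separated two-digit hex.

BD 21 C9 B7

3083411901 in hexadecimal, padded to 32 bits, is 0xB7C921BD.
Split into bytes (most-significant first): B7 C9 21 BD.
Little-endian: lowest address holds the least-significant byte.
So at ascending addresses the bytes are BD 21 C9 B7.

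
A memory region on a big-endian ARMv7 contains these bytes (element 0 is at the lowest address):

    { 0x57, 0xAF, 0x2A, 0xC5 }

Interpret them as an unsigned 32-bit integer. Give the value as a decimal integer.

Big-endian stores the most-significant byte at the lowest address.
The bytes are already most-significant first: 0x57AF2AC5.
0x57AF2AC5 = 1471097541.

1471097541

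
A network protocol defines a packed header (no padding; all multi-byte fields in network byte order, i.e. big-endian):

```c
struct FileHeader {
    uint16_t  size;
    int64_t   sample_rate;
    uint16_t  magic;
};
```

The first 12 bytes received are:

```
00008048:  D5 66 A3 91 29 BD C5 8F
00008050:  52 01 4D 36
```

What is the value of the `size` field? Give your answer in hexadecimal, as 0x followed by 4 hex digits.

0xD566

`size` is the first field, at byte offset 0, occupying 2 bytes.
Bytes at offsets 0..1: D5 66.
Big-endian stores the most-significant byte at the lowest address.
The bytes are already most-significant first: 0xD566.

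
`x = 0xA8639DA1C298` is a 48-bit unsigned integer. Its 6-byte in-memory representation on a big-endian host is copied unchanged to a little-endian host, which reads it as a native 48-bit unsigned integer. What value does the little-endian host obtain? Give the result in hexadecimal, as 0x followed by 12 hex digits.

0x98C2A19D63A8

Stored big-endian, the bytes at ascending addresses are A8 63 9D A1 C2 98.
Read back as little-endian, the first byte is least significant, giving 0x98C2A19D63A8.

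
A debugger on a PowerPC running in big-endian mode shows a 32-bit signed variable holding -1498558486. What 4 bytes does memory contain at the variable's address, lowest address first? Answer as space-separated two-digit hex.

A6 AD CF EA

Two's complement of -1498558486 in 32 bits: 1498558486 = 0x59523016; invert → 0xA6ADCFE9; add 1 → 0xA6ADCFEA.
Split into bytes (most-significant first): A6 AD CF EA.
In big-endian order the high byte comes first in memory.
So the memory order matches the most-significant-first order: A6 AD CF EA.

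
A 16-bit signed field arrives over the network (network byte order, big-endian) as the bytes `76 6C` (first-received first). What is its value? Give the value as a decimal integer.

30316

Big-endian stores the most-significant byte at the lowest address.
The bytes are already most-significant first: 0x766C.
0x766C = 30316.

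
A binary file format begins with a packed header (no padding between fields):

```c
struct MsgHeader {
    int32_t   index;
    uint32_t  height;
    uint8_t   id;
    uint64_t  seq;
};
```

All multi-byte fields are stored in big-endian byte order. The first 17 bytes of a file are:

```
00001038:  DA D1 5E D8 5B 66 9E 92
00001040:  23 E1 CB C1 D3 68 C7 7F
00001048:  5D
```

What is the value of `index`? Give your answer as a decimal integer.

`index` is the first field, at byte offset 0, occupying 4 bytes.
Bytes at offsets 0..3: DA D1 5E D8.
In big-endian order the high byte comes first in memory.
The bytes are already most-significant first: 0xDAD15ED8.
Top bit is set, so as a signed 32-bit value this is 0xDAD15ED8 − 2^32 = -623812904.

-623812904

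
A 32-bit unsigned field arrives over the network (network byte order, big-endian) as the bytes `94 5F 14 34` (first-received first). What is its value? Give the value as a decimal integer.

2489259060

Big-endian stores the most-significant byte at the lowest address.
The bytes are already most-significant first: 0x945F1434.
0x945F1434 = 2489259060.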